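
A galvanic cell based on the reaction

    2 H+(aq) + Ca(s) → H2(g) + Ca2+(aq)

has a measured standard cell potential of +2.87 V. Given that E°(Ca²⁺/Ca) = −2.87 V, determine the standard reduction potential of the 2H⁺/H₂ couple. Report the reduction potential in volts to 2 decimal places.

In the reaction as written the 2H⁺/H₂ couple is reduced (cathode) and Ca²⁺/Ca is oxidized (anode), so E°cell = E°(2H⁺/H₂) − E°(Ca²⁺/Ca).
E°(2H⁺/H₂) = E°cell + E°(anode) = +2.87 + (−2.87) = +0.00 V.

+0.00 V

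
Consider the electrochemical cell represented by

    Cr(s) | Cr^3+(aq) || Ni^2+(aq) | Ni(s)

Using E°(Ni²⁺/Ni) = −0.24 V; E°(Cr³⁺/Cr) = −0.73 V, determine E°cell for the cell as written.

By convention the left-hand electrode in cell notation is the anode (oxidation) and the right-hand electrode is the cathode (reduction).
E°cell = E°(right) − E°(left) = −0.24 − (−0.73) = +0.49 V.

+0.49 V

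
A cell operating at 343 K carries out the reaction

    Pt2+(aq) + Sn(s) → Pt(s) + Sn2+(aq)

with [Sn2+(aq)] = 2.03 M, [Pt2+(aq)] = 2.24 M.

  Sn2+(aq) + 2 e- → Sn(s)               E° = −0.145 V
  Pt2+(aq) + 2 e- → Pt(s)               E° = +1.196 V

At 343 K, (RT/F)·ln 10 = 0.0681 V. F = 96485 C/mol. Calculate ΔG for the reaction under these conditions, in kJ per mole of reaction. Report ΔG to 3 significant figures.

With Pt²⁺/Pt reduced at the cathode, E°cell = +1.196 − (−0.145) = +1.341 V and n = 2.
The reaction quotient is [Sn2+(aq)] / [Pt2+(aq)] = 0.906; by Nernst, E = +1.341 − (0.0681/2)(−0.043) = +1.3425 V.
Then ΔG = −nFE = −2 × 96485 × +1.3425 J/mol = −259 kJ/mol.

−259 kJ/mol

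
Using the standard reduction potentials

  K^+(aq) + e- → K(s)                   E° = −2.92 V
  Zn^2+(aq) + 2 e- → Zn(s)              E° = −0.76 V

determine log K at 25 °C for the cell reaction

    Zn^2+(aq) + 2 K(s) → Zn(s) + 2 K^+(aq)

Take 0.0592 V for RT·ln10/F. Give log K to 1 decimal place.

The Zn²⁺/Zn couple is reduced (cathode); E°cell = −0.76 − (−2.92) = +2.16 V with n = 2.
At equilibrium E = 0, so log K = nE°cell / 0.0592 = (2)(+2.16) / 0.0592 = 73.0.

log K = 73.0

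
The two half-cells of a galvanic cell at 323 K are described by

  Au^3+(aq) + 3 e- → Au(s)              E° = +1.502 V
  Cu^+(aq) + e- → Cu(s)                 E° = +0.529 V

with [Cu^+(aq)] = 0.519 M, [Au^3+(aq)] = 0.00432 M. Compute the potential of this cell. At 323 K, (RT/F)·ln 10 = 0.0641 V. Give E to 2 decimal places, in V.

Au³⁺/Au is reduced (cathode, E° = +1.502 V) and Cu⁺/Cu is oxidized (anode).
E°cell = +1.502 − (+0.529) = +0.973 V, with n = 3 electrons transferred.
Balancing gives Au^3+(aq) + 3 Cu(s) → Au(s) + 3 Cu^+(aq); hence Q = [Cu^+(aq)]^3 / [Au^3+(aq)] = 32.4 (log Q = 1.510).
By the Nernst equation, E = +0.973 − (0.0641/3)·(1.510) = +0.94 V.

+0.94 V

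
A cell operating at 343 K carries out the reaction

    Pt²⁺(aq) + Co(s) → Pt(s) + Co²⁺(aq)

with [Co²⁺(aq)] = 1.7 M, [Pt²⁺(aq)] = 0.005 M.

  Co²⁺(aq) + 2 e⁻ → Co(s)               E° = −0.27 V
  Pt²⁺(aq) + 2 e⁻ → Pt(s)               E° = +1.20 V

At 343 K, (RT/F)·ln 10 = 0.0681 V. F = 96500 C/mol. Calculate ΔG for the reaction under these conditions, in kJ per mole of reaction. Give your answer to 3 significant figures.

With Pt²⁺/Pt reduced at the cathode, E°cell = +1.20 − (−0.27) = +1.47 V and n = 2.
Here Q = [Co²⁺(aq)] / [Pt²⁺(aq)] = 340 (log Q = 2.531), giving E = +1.47 − (0.0681/2)·(2.531) = +1.3838 V.
Finally ΔG = −nFE = −(2)(96500 C/mol)(+1.3838 V) = −267 kJ/mol.

−267 kJ/mol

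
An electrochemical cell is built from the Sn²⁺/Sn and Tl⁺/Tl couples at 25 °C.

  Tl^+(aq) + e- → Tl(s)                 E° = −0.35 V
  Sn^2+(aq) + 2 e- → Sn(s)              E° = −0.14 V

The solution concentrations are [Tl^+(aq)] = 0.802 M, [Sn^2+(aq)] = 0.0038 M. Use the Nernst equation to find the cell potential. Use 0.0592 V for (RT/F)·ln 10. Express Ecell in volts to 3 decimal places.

Sn²⁺/Sn is reduced (cathode, E° = −0.14 V) and Tl⁺/Tl is oxidized (anode).
The standard potential is −0.14 − (−0.35) = +0.21 V and the balanced reaction transfers n = 2 electrons.
Balancing gives Sn^2+(aq) + 2 Tl(s) → Sn(s) + 2 Tl^+(aq); hence Q = [Tl^+(aq)]^2 / [Sn^2+(aq)] = 169 (log Q = 2.229).
Applying E = E° − (RT ln10/nF)·log Q gives +0.21 − (0.0592/2)(2.229) = +0.144 V.

+0.144 V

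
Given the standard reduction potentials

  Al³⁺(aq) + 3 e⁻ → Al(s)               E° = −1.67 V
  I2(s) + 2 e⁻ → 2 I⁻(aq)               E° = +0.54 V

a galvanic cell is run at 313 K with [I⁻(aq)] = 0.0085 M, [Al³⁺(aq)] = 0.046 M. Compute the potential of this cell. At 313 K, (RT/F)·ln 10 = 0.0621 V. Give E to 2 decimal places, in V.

I₂/I⁻ is reduced (cathode, E° = +0.54 V) and Al³⁺/Al is oxidized (anode).
E°cell = E°cat − E°an = +0.54 − (−1.67) = +2.21 V; n = 6.
The balanced reaction is 3 I2(s) + 2 Al(s) → 6 I⁻(aq) + 2 Al³⁺(aq), so Q = [I⁻(aq)]^6·[Al³⁺(aq)]^2 = 7.98×10^−16 and log Q = −15.098.
By the Nernst equation, E = +2.21 − (0.0621/6)·(−15.098) = +2.37 V.

+2.37 V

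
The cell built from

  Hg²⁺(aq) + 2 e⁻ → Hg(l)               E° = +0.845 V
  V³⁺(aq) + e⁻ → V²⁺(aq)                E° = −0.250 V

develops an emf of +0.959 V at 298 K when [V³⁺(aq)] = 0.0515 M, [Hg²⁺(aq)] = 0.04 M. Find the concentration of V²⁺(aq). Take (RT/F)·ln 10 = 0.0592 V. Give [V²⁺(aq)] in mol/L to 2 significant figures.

0.0013 M

With Hg²⁺/Hg at the cathode and V³⁺/V²⁺ at the anode, E°cell = +0.845 − (−0.250) = +1.095 V (n = 2).
Rearranging E = E° − (0.0592/n)·log Q gives log Q = 2(+1.095 − (+0.959))/0.0592 = 4.595.
Balancing electrons gives Hg²⁺(aq) + 2 V²⁺(aq) → Hg(l) + 2 V³⁺(aq); thus Q = [V³⁺(aq)]^2 / ([Hg²⁺(aq)]·[V²⁺(aq)]^2).
Isolating [V²⁺(aq)] in Q = 10^{4.595} yields log [V²⁺(aq)] = −2.887, i.e. 0.0013 M.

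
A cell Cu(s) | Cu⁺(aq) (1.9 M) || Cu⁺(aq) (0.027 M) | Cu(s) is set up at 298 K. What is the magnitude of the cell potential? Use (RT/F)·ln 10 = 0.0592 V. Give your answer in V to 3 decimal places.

For a concentration cell E°cell = 0, since both electrodes use the same couple.
The compartment with the higher Cu⁺(aq) concentration (1.9 M) acts as the cathode; ions are reduced there and produced at the dilute (0.027 M) anode.
With n = 1, Ecell = −(0.0592/1)·log([dilute]/[conc]) = −(0.0592/1)·log(0.027/1.9) = +0.109 V.

0.109 V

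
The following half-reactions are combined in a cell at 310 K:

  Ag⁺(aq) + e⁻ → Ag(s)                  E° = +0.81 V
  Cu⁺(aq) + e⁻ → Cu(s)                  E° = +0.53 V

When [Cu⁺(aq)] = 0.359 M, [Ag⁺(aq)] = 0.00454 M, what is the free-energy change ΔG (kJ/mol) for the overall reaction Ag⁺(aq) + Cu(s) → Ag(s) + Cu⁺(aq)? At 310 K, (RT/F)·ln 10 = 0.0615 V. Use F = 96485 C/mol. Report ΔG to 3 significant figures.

The standard cell potential is +0.81 − (+0.53) = +0.28 V, with n = 1 electron in the balanced equation.
Here Q = [Cu⁺(aq)] / [Ag⁺(aq)] = 79.1 (log Q = 1.898), giving E = +0.28 − (0.0615/1)·(1.898) = +0.1633 V.
Finally ΔG = −nFE = −(1)(96485 C/mol)(+0.1633 V) = −15.8 kJ/mol.

−15.8 kJ/mol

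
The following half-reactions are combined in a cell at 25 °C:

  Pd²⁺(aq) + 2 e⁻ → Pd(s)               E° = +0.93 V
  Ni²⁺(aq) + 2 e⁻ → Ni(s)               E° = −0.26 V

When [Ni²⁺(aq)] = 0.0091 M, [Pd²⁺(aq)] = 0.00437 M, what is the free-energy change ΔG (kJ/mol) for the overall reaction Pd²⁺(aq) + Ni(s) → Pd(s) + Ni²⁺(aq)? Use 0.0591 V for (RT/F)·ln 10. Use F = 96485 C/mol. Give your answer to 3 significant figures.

−228 kJ/mol

E°cell = +0.93 − (−0.26) = +1.19 V; the balanced reaction transfers n = 2 electrons.
Q = [Ni²⁺(aq)] / [Pd²⁺(aq)] = 2.08, so log Q = 0.319 and E = +1.19 − (0.0591/2)(0.319) = +1.1806 V.
ΔG = −nFE = −(2)(96485)(+1.1806) J/mol = −228 kJ/mol.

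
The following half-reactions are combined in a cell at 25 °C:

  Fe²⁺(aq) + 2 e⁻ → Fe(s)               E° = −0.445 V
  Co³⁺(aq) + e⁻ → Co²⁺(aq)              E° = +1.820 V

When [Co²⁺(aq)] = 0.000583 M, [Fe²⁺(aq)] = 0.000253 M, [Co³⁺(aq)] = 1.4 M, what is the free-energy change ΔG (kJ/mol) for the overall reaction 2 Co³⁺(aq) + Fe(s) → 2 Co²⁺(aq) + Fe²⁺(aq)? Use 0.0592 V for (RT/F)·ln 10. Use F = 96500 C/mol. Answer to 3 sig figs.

E°cell = +1.820 − (−0.445) = +2.265 V; the balanced reaction transfers n = 2 electrons.
Q = ([Co²⁺(aq)]^2·[Fe²⁺(aq)]) / [Co³⁺(aq)]^2 = 4.39×10^−11, so log Q = −10.358 and E = +2.265 − (0.0592/2)(−10.358) = +2.5716 V.
ΔG = −nFE = −(2)(96500)(+2.5716) J/mol = −496 kJ/mol.

−496 kJ/mol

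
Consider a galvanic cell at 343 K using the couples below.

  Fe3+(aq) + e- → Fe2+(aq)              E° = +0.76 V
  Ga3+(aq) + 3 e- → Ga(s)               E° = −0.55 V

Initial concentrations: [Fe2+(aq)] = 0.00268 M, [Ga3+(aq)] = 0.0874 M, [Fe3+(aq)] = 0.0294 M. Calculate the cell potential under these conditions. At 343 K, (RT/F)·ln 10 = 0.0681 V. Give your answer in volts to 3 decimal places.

+1.405 V

Fe³⁺/Fe²⁺ is reduced (cathode, E° = +0.76 V) and Ga³⁺/Ga is oxidized (anode).
E°cell = E°cat − E°an = +0.76 − (−0.55) = +1.31 V; n = 3.
For the overall reaction 3 Fe3+(aq) + Ga(s) → 3 Fe2+(aq) + Ga3+(aq), Q = ([Fe2+(aq)]^3·[Ga3+(aq)]) / [Fe3+(aq)]^3 = 6.62×10^−5, giving log Q = −4.179.
Applying E = E° − (RT ln10/nF)·log Q gives +1.31 − (0.0681/3)(−4.179) = +1.405 V.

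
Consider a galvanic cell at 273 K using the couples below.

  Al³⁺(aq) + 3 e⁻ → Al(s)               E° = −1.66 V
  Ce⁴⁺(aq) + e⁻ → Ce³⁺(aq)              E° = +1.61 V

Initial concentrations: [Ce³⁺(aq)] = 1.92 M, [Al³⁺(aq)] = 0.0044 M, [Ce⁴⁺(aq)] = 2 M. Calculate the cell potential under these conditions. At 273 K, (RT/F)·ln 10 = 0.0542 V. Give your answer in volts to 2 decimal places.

Since E°(Ce⁴⁺/Ce³⁺) > E°(Al³⁺/Al), Ce⁴⁺/Ce³⁺ serves as the cathode.
E°cell = +1.61 − (−1.66) = +3.27 V, with n = 3 electrons transferred.
The balanced reaction is 3 Ce⁴⁺(aq) + Al(s) → 3 Ce³⁺(aq) + Al³⁺(aq), so Q = ([Ce³⁺(aq)]^3·[Al³⁺(aq)]) / [Ce⁴⁺(aq)]^3 = 0.00389 and log Q = −2.410.
E = E° − (0.0542/n)·log Q = +3.27 − (0.0542/3)(−2.410) = +3.31 V.

+3.31 V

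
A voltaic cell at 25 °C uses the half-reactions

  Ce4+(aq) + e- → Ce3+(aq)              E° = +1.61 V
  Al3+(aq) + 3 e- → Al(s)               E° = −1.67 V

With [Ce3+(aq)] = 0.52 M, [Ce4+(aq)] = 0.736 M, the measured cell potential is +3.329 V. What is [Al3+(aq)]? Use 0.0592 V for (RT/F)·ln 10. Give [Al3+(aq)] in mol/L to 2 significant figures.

The Ce⁴⁺/Ce³⁺ couple has the larger reduction potential, so it is the cathode: E°cell = +1.61 − (−1.67) = +3.28 V and n = 3.
From the Nernst equation, log Q = n(E° − E)/0.0592 = 3·(+3.28 − (+3.329))/0.0592 = −2.483.
For 3 Ce4+(aq) + Al(s) → 3 Ce3+(aq) + Al3+(aq), the reaction quotient is Q = ([Ce3+(aq)]^3·[Al3+(aq)]) / [Ce4+(aq)]^3.
Solving for the unknown gives log [Al3+(aq)] = −2.030, so [Al3+(aq)] ≈ 0.0093 M.

0.0093 M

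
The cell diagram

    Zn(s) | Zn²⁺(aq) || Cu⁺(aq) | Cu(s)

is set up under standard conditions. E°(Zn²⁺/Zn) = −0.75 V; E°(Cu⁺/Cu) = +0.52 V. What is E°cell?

By convention the left-hand electrode in cell notation is the anode (oxidation) and the right-hand electrode is the cathode (reduction).
E°cell = E°(right) − E°(left) = +0.52 − (−0.75) = +1.27 V.

+1.27 V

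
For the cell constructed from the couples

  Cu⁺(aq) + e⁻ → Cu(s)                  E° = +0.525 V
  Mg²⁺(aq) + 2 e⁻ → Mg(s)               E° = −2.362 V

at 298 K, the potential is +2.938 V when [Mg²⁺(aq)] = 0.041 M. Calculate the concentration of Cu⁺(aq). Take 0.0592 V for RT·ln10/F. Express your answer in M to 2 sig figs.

1.5 M

The Cu⁺/Cu couple has the larger reduction potential, so it is the cathode: E°cell = +0.525 − (−2.362) = +2.887 V and n = 2.
Since E = E° − (0.0592/n)·log Q, log Q = n(E° − E)/0.0592 = −1.723.
The balanced reaction is 2 Cu⁺(aq) + Mg(s) → 2 Cu(s) + Mg²⁺(aq), so Q = [Mg²⁺(aq)] / [Cu⁺(aq)]^2.
Solving for the unknown gives log [Cu⁺(aq)] = 0.168, so [Cu⁺(aq)] ≈ 1.5 M.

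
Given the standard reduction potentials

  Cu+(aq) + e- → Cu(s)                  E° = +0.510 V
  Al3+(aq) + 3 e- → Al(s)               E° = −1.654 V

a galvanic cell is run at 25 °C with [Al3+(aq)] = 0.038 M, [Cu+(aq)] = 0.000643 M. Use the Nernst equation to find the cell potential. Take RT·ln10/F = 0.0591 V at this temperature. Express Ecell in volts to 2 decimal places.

+2.00 V

The Cu⁺/Cu couple has the more positive E°, so it is the cathode; Al³⁺/Al is the anode.
E°cell = E°cat − E°an = +0.510 − (−1.654) = +2.164 V; n = 3.
For the overall reaction 3 Cu+(aq) + Al(s) → 3 Cu(s) + Al3+(aq), Q = [Al3+(aq)] / [Cu+(aq)]^3 = 1.43×10^8, giving log Q = 8.155.
By the Nernst equation, E = +2.164 − (0.0591/3)·(8.155) = +2.00 V.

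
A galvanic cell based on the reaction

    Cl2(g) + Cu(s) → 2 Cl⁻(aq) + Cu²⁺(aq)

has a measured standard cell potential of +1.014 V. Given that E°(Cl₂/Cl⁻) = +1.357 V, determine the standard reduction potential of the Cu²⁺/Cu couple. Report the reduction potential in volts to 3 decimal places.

+0.343 V

In the reaction as written the Cl₂/Cl⁻ couple is reduced (cathode) and Cu²⁺/Cu is oxidized (anode), so E°cell = E°(Cl₂/Cl⁻) − E°(Cu²⁺/Cu).
E°(Cu²⁺/Cu) = E°(cathode) − E°cell = +1.357 − (+1.014) = +0.343 V.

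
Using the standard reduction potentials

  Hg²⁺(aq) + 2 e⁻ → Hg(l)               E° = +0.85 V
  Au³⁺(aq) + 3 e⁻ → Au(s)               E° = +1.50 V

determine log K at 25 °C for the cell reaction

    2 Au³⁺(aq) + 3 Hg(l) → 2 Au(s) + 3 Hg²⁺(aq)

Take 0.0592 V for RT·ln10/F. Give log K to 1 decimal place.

The Au³⁺/Au couple is reduced (cathode); E°cell = +1.50 − (+0.85) = +0.65 V with n = 6.
At equilibrium E = 0, so log K = nE°cell / 0.0592 = (6)(+0.65) / 0.0592 = 65.9.

log K = 65.9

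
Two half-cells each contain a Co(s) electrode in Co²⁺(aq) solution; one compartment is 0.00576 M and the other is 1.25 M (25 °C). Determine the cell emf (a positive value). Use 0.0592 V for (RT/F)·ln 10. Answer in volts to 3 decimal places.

For a concentration cell E°cell = 0, since both electrodes use the same couple.
The compartment with the higher Co²⁺(aq) concentration (1.25 M) acts as the cathode; ions are reduced there and produced at the dilute (0.00576 M) anode.
With n = 2, Ecell = −(0.0592/2)·log([dilute]/[conc]) = −(0.0592/2)·log(0.00576/1.25) = +0.069 V.

0.069 V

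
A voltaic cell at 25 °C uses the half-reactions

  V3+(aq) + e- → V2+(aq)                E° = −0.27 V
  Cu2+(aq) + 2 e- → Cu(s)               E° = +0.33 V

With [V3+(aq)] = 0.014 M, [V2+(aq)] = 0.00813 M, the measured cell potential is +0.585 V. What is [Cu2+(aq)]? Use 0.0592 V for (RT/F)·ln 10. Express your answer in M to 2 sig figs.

0.92 M

Cu²⁺/Cu is the cathode (higher E°); E°cell = +0.33 − (−0.27) = +0.60 V with n = 2.
Since E = E° − (0.0592/n)·log Q, log Q = n(E° − E)/0.0592 = 0.507.
Balancing electrons gives Cu2+(aq) + 2 V2+(aq) → Cu(s) + 2 V3+(aq); thus Q = [V3+(aq)]^2 / ([Cu2+(aq)]·[V2+(aq)]^2).
Substituting the known concentrations and solving, log [Cu2+(aq)] = −0.035 and [Cu2+(aq)] = 0.92 M.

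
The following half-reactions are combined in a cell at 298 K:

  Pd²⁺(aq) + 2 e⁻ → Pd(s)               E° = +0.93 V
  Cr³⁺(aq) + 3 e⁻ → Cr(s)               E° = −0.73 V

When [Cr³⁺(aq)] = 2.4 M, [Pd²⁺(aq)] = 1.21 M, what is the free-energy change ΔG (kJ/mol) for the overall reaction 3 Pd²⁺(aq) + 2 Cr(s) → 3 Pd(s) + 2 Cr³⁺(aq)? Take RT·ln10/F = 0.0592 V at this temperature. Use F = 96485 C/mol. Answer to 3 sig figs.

The standard cell potential is +0.93 − (−0.73) = +1.66 V, with n = 6 electrons in the balanced equation.
The reaction quotient is [Cr³⁺(aq)]^2 / [Pd²⁺(aq)]^3 = 3.25; by Nernst, E = +1.66 − (0.0592/6)(0.512) = +1.6549 V.
Then ΔG = −nFE = −6 × 96485 × +1.6549 J/mol = −958 kJ/mol.

−958 kJ/mol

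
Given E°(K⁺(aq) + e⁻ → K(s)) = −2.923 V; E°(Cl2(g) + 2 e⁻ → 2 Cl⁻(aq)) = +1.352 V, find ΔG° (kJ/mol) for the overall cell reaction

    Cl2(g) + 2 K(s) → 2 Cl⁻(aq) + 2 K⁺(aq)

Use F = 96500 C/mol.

−825 kJ/mol

In the reaction as written Cl2(g) is reduced, so the Cl₂/Cl⁻ couple is the cathode and K⁺/K is the anode.
E°cell = +1.352 − (−2.923) = +4.275 V; balancing electrons gives n = 2.
ΔG° = −nFE°cell = −(2)(96500)(+4.275) J/mol = −825 kJ/mol.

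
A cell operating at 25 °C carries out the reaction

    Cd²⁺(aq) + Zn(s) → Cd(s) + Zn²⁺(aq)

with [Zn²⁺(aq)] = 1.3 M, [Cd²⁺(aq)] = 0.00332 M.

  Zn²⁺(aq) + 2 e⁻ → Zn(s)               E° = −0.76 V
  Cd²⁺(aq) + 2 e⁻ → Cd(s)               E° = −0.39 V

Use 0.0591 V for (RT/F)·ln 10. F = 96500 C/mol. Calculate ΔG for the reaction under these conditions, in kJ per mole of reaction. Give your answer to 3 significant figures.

−56.6 kJ/mol

The standard cell potential is −0.39 − (−0.76) = +0.37 V, with n = 2 electrons in the balanced equation.
Q = [Zn²⁺(aq)] / [Cd²⁺(aq)] = 392, so log Q = 2.593 and E = +0.37 − (0.0591/2)(2.593) = +0.2934 V.
Then ΔG = −nFE = −2 × 96500 × +0.2934 J/mol = −56.6 kJ/mol.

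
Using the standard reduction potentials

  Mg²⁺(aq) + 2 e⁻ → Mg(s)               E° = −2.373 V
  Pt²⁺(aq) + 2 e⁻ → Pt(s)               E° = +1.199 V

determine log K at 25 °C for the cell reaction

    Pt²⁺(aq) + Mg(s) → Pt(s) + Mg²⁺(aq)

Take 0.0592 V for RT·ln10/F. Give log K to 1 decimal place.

The Pt²⁺/Pt couple is reduced (cathode); E°cell = +1.199 − (−2.373) = +3.572 V with n = 2.
At equilibrium E = 0, so log K = nE°cell / 0.0592 = (2)(+3.572) / 0.0592 = 120.7.

log K = 120.7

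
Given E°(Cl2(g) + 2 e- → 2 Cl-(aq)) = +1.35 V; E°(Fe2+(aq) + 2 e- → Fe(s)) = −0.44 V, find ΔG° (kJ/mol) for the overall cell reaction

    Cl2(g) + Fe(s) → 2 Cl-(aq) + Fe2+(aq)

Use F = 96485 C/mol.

In the reaction as written Cl2(g) is reduced, so the Cl₂/Cl⁻ couple is the cathode and Fe²⁺/Fe is the anode.
E°cell = +1.35 − (−0.44) = +1.79 V; balancing electrons gives n = 2.
ΔG° = −nFE°cell = −(2)(96485)(+1.79) J/mol = −345 kJ/mol.

−345 kJ/mol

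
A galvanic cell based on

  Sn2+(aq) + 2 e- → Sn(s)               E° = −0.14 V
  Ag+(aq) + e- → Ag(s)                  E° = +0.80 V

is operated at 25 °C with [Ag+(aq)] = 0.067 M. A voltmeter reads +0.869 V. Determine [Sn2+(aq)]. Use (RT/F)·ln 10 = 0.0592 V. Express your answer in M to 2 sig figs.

1.1 M

The Ag⁺/Ag couple has the larger reduction potential, so it is the cathode: E°cell = +0.80 − (−0.14) = +0.94 V and n = 2.
From the Nernst equation, log Q = n(E° − E)/0.0592 = 2·(+0.94 − (+0.869))/0.0592 = 2.399.
Balancing electrons gives 2 Ag+(aq) + Sn(s) → 2 Ag(s) + Sn2+(aq); thus Q = [Sn2+(aq)] / [Ag+(aq)]^2.
Solving for the unknown gives log [Sn2+(aq)] = 0.051, so [Sn2+(aq)] ≈ 1.1 M.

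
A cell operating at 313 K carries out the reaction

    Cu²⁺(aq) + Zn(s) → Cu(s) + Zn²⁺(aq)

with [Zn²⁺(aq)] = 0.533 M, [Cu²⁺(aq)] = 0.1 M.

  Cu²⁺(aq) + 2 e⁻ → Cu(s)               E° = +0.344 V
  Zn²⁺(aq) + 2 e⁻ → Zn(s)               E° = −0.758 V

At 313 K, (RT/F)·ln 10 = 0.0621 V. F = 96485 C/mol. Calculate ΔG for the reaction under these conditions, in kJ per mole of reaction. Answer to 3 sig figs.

E°cell = +0.344 − (−0.758) = +1.102 V; the balanced reaction transfers n = 2 electrons.
Here Q = [Zn²⁺(aq)] / [Cu²⁺(aq)] = 5.33 (log Q = 0.727), giving E = +1.102 − (0.0621/2)·(0.727) = +1.0794 V.
ΔG = −nFE = −(2)(96485)(+1.0794) J/mol = −208 kJ/mol.

−208 kJ/mol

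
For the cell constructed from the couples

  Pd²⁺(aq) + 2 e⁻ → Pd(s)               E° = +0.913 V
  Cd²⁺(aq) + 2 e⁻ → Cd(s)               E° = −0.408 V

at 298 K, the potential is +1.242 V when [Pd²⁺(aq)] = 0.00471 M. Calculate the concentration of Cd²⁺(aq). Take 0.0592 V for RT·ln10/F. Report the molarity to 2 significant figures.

2.2 M

Pd²⁺/Pd is the cathode (higher E°); E°cell = +0.913 − (−0.408) = +1.321 V with n = 2.
Rearranging E = E° − (0.0592/n)·log Q gives log Q = 2(+1.321 − (+1.242))/0.0592 = 2.669.
Balancing electrons gives Pd²⁺(aq) + Cd(s) → Pd(s) + Cd²⁺(aq); thus Q = [Cd²⁺(aq)] / [Pd²⁺(aq)].
Isolating [Cd²⁺(aq)] in Q = 10^{2.669} yields log [Cd²⁺(aq)] = 0.342, i.e. 2.2 M.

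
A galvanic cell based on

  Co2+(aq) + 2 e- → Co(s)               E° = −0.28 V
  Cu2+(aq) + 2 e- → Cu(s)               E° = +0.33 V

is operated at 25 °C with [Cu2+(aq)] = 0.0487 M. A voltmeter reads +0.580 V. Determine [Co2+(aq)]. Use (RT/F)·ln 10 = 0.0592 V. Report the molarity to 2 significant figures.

Cu²⁺/Cu is the cathode (higher E°); E°cell = +0.33 − (−0.28) = +0.61 V with n = 2.
From the Nernst equation, log Q = n(E° − E)/0.0592 = 2·(+0.61 − (+0.580))/0.0592 = 1.014.
For Cu2+(aq) + Co(s) → Cu(s) + Co2+(aq), the reaction quotient is Q = [Co2+(aq)] / [Cu2+(aq)].
Solving for the unknown gives log [Co2+(aq)] = −0.298, so [Co2+(aq)] ≈ 0.50 M.

0.50 M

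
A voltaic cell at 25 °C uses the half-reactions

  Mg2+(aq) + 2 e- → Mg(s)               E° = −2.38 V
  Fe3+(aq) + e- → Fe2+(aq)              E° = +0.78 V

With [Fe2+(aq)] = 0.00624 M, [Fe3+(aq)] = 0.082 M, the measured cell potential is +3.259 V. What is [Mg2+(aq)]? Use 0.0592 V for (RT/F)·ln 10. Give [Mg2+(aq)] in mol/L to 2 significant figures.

0.078 M

With Fe³⁺/Fe²⁺ at the cathode and Mg²⁺/Mg at the anode, E°cell = +0.78 − (−2.38) = +3.16 V (n = 2).
Since E = E° − (0.0592/n)·log Q, log Q = n(E° − E)/0.0592 = −3.345.
Balancing electrons gives 2 Fe3+(aq) + Mg(s) → 2 Fe2+(aq) + Mg2+(aq); thus Q = ([Fe2+(aq)]^2·[Mg2+(aq)]) / [Fe3+(aq)]^2.
Isolating [Mg2+(aq)] in Q = 10^{−3.345} yields log [Mg2+(aq)] = −1.108, i.e. 0.078 M.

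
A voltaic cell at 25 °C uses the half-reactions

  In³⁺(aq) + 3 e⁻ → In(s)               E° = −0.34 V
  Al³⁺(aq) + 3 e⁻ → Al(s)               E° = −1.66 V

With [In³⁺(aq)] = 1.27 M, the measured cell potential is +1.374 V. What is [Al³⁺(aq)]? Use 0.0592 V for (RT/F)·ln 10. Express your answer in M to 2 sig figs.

With In³⁺/In at the cathode and Al³⁺/Al at the anode, E°cell = −0.34 − (−1.66) = +1.32 V (n = 3).
Since E = E° − (0.0592/n)·log Q, log Q = n(E° − E)/0.0592 = −2.736.
Balancing electrons gives In³⁺(aq) + Al(s) → In(s) + Al³⁺(aq); thus Q = [Al³⁺(aq)] / [In³⁺(aq)].
Solving for the unknown gives log [Al³⁺(aq)] = −2.632, so [Al³⁺(aq)] ≈ 0.0023 M.

0.0023 M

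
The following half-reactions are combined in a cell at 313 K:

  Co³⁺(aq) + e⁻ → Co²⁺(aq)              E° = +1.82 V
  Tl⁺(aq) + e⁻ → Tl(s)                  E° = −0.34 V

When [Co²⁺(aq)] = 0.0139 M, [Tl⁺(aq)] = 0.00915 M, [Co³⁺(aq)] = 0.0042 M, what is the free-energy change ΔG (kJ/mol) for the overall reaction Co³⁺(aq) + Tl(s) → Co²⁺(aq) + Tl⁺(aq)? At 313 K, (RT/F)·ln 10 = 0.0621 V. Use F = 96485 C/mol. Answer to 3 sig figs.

−218 kJ/mol

E°cell = +1.82 − (−0.34) = +2.16 V; the balanced reaction transfers n = 1 electron.
Q = ([Co²⁺(aq)]·[Tl⁺(aq)]) / [Co³⁺(aq)] = 0.0303, so log Q = −1.519 and E = +2.16 − (0.0621/1)(−1.519) = +2.2543 V.
ΔG = −nFE = −(1)(96485)(+2.2543) J/mol = −218 kJ/mol.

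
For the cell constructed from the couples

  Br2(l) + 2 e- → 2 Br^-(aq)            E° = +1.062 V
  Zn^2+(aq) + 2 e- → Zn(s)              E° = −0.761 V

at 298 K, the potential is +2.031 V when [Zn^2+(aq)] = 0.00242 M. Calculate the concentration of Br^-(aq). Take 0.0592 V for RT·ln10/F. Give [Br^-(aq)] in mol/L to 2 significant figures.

The Br₂/Br⁻ couple has the larger reduction potential, so it is the cathode: E°cell = +1.062 − (−0.761) = +1.823 V and n = 2.
Since E = E° − (0.0592/n)·log Q, log Q = n(E° − E)/0.0592 = −7.027.
Balancing electrons gives Br2(l) + Zn(s) → 2 Br^-(aq) + Zn^2+(aq); thus Q = [Br^-(aq)]^2·[Zn^2+(aq)].
Isolating [Br^-(aq)] in Q = 10^{−7.027} yields log [Br^-(aq)] = −2.205, i.e. 0.0062 M.

0.0062 M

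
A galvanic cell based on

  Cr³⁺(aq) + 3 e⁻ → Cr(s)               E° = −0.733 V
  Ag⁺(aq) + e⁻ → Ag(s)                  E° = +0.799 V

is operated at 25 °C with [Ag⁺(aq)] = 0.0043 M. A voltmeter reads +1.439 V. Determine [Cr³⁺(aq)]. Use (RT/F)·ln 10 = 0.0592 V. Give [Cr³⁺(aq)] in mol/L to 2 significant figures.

With Ag⁺/Ag at the cathode and Cr³⁺/Cr at the anode, E°cell = +0.799 − (−0.733) = +1.532 V (n = 3).
From the Nernst equation, log Q = n(E° − E)/0.0592 = 3·(+1.532 − (+1.439))/0.0592 = 4.713.
Balancing electrons gives 3 Ag⁺(aq) + Cr(s) → 3 Ag(s) + Cr³⁺(aq); thus Q = [Cr³⁺(aq)] / [Ag⁺(aq)]^3.
Isolating [Cr³⁺(aq)] in Q = 10^{4.713} yields log [Cr³⁺(aq)] = −2.387, i.e. 0.0041 M.

0.0041 M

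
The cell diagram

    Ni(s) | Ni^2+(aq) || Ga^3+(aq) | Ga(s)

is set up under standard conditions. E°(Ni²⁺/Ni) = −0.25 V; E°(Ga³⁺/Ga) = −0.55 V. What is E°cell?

−0.30 V

By convention the left-hand electrode in cell notation is the anode (oxidation) and the right-hand electrode is the cathode (reduction).
E°cell = E°(right) − E°(left) = −0.55 − (−0.25) = −0.30 V.
The negative sign shows that, as written, the cell would require an external voltage to drive the reaction.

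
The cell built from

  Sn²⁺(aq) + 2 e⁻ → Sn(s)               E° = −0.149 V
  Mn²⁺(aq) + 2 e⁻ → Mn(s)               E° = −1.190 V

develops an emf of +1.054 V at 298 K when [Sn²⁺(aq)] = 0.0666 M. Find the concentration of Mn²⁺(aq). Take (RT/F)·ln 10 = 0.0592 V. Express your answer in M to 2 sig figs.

Sn²⁺/Sn is the cathode (higher E°); E°cell = −0.149 − (−1.190) = +1.041 V with n = 2.
Since E = E° − (0.0592/n)·log Q, log Q = n(E° − E)/0.0592 = −0.439.
The balanced reaction is Sn²⁺(aq) + Mn(s) → Sn(s) + Mn²⁺(aq), so Q = [Mn²⁺(aq)] / [Sn²⁺(aq)].
Isolating [Mn²⁺(aq)] in Q = 10^{−0.439} yields log [Mn²⁺(aq)] = −1.616, i.e. 0.024 M.

0.024 M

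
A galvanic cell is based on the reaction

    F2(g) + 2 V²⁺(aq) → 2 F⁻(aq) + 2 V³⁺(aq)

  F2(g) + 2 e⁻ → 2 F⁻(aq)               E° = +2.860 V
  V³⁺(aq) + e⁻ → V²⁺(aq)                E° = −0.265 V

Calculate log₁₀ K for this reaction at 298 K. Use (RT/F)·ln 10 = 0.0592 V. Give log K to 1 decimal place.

The F₂/F⁻ couple is reduced (cathode); E°cell = +2.860 − (−0.265) = +3.125 V with n = 2.
At equilibrium E = 0, so log K = nE°cell / 0.0592 = (2)(+3.125) / 0.0592 = 105.6.

log K = 105.6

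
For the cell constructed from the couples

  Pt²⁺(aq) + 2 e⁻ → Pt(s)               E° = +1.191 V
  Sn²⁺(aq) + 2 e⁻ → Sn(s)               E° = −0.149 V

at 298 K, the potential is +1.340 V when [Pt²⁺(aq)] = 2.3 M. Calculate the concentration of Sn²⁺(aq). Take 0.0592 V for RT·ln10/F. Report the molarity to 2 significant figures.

The Pt²⁺/Pt couple has the larger reduction potential, so it is the cathode: E°cell = +1.191 − (−0.149) = +1.340 V and n = 2.
Rearranging E = E° − (0.0592/n)·log Q gives log Q = 2(+1.340 − (+1.340))/0.0592 = 0.000.
The balanced reaction is Pt²⁺(aq) + Sn(s) → Pt(s) + Sn²⁺(aq), so Q = [Sn²⁺(aq)] / [Pt²⁺(aq)].
Solving for the unknown gives log [Sn²⁺(aq)] = 0.362, so [Sn²⁺(aq)] ≈ 2.3 M.

2.3 M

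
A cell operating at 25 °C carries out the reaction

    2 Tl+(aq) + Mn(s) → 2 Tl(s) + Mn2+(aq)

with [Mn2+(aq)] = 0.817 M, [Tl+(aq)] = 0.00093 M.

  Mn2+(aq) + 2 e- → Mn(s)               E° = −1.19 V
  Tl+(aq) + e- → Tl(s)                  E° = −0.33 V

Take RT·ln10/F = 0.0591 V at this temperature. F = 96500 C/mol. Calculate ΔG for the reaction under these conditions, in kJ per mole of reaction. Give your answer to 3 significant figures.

−132 kJ/mol

E°cell = −0.33 − (−1.19) = +0.86 V; the balanced reaction transfers n = 2 electrons.
Q = [Mn2+(aq)] / [Tl+(aq)]^2 = 9.45×10^5, so log Q = 5.975 and E = +0.86 − (0.0591/2)(5.975) = +0.6834 V.
ΔG = −nFE = −(2)(96500)(+0.6834) J/mol = −132 kJ/mol.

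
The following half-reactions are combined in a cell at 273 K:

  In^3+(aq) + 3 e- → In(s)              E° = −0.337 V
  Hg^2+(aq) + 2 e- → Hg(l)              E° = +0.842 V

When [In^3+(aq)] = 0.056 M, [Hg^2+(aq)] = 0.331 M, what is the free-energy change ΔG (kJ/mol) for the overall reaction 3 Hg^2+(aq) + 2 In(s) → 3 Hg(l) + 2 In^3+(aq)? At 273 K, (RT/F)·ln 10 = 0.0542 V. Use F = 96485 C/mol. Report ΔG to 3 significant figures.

−688 kJ/mol

With Hg²⁺/Hg reduced at the cathode, E°cell = +0.842 − (−0.337) = +1.179 V and n = 6.
The reaction quotient is [In^3+(aq)]^2 / [Hg^2+(aq)]^3 = 0.0865; by Nernst, E = +1.179 − (0.0542/6)(−1.063) = +1.1886 V.
Then ΔG = −nFE = −6 × 96485 × +1.1886 J/mol = −688 kJ/mol.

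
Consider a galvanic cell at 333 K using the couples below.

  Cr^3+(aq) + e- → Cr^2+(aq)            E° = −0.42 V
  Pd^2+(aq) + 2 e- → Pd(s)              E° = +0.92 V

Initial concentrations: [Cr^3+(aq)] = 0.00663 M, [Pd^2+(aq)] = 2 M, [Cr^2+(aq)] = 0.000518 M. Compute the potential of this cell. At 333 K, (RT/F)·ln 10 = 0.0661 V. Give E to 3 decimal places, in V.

Pd²⁺/Pd is reduced (cathode, E° = +0.92 V) and Cr³⁺/Cr²⁺ is oxidized (anode).
E°cell = +0.92 − (−0.42) = +1.34 V, with n = 2 electrons transferred.
The balanced reaction is Pd^2+(aq) + 2 Cr^2+(aq) → Pd(s) + 2 Cr^3+(aq), so Q = [Cr^3+(aq)]^2 / ([Pd^2+(aq)]·[Cr^2+(aq)]^2) = 81.9 and log Q = 1.913.
By the Nernst equation, E = +1.34 − (0.0661/2)·(1.913) = +1.277 V.

+1.277 V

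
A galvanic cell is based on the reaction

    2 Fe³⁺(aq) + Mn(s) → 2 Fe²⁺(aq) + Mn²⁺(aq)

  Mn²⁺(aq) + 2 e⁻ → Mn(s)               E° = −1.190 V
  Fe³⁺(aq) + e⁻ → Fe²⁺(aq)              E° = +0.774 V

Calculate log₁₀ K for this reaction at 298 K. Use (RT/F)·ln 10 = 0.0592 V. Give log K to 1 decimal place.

log K = 66.4

The Fe³⁺/Fe²⁺ couple is reduced (cathode); E°cell = +0.774 − (−1.190) = +1.964 V with n = 2.
At equilibrium E = 0, so log K = nE°cell / 0.0592 = (2)(+1.964) / 0.0592 = 66.4.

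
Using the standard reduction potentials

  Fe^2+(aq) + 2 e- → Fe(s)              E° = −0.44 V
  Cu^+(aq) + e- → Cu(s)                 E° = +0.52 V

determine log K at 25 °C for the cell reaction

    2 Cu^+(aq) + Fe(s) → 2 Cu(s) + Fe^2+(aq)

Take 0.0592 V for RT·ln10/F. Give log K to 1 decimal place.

log K = 32.4

The Cu⁺/Cu couple is reduced (cathode); E°cell = +0.52 − (−0.44) = +0.96 V with n = 2.
At equilibrium E = 0, so log K = nE°cell / 0.0592 = (2)(+0.96) / 0.0592 = 32.4.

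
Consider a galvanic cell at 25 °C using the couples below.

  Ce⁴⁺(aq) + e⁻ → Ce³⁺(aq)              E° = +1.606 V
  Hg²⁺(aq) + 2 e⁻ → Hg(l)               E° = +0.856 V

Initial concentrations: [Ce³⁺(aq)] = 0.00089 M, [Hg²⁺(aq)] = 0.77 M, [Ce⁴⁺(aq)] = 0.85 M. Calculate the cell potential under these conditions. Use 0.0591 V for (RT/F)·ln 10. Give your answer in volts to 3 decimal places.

Ce⁴⁺/Ce³⁺ is reduced (cathode, E° = +1.606 V) and Hg²⁺/Hg is oxidized (anode).
E°cell = E°cat − E°an = +1.606 − (+0.856) = +0.750 V; n = 2.
The balanced reaction is 2 Ce⁴⁺(aq) + Hg(l) → 2 Ce³⁺(aq) + Hg²⁺(aq), so Q = ([Ce³⁺(aq)]^2·[Hg²⁺(aq)]) / [Ce⁴⁺(aq)]^2 = 8.44×10^−7 and log Q = −6.074.
Applying E = E° − (RT ln10/nF)·log Q gives +0.750 − (0.0591/2)(−6.074) = +0.929 V.

+0.929 V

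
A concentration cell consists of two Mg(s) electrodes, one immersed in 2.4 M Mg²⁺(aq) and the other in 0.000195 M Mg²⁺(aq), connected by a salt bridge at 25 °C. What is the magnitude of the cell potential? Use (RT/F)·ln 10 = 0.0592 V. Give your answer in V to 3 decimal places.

For a concentration cell E°cell = 0, since both electrodes use the same couple.
The compartment with the higher Mg²⁺(aq) concentration (2.4 M) acts as the cathode; ions are reduced there and produced at the dilute (0.000195 M) anode.
With n = 2, Ecell = −(0.0592/2)·log([dilute]/[conc]) = −(0.0592/2)·log(0.000195/2.4) = +0.121 V.

0.121 V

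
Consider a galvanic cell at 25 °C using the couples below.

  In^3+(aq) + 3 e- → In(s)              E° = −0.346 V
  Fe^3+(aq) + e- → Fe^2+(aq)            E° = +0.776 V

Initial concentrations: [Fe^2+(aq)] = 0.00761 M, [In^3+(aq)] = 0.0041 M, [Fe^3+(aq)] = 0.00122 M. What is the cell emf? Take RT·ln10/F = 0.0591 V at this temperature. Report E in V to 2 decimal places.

+1.12 V

Fe³⁺/Fe²⁺ is reduced (cathode, E° = +0.776 V) and In³⁺/In is oxidized (anode).
E°cell = E°cat − E°an = +0.776 − (−0.346) = +1.122 V; n = 3.
The balanced reaction is 3 Fe^3+(aq) + In(s) → 3 Fe^2+(aq) + In^3+(aq), so Q = ([Fe^2+(aq)]^3·[In^3+(aq)]) / [Fe^3+(aq)]^3 = 0.995 and log Q = −0.002.
By the Nernst equation, E = +1.122 − (0.0591/3)·(−0.002) = +1.12 V.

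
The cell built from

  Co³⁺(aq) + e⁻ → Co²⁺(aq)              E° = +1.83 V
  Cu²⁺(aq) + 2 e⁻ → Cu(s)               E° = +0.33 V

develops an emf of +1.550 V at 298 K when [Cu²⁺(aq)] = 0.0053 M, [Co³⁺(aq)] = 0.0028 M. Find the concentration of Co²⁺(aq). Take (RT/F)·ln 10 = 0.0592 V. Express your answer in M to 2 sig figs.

Co³⁺/Co²⁺ is the cathode (higher E°); E°cell = +1.83 − (+0.33) = +1.50 V with n = 2.
Since E = E° − (0.0592/n)·log Q, log Q = n(E° − E)/0.0592 = −1.689.
The balanced reaction is 2 Co³⁺(aq) + Cu(s) → 2 Co²⁺(aq) + Cu²⁺(aq), so Q = ([Co²⁺(aq)]^2·[Cu²⁺(aq)]) / [Co³⁺(aq)]^2.
Substituting the known concentrations and solving, log [Co²⁺(aq)] = −2.259 and [Co²⁺(aq)] = 0.0055 M.

0.0055 M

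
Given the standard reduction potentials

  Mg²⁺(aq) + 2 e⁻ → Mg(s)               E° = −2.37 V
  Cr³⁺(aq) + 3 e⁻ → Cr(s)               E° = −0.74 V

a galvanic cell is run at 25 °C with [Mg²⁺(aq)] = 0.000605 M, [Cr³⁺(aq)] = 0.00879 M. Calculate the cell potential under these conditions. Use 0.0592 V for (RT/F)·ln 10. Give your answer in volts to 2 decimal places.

+1.68 V

Cr³⁺/Cr is reduced (cathode, E° = −0.74 V) and Mg²⁺/Mg is oxidized (anode).
E°cell = E°cat − E°an = −0.74 − (−2.37) = +1.63 V; n = 6.
For the overall reaction 2 Cr³⁺(aq) + 3 Mg(s) → 2 Cr(s) + 3 Mg²⁺(aq), Q = [Mg²⁺(aq)]^3 / [Cr³⁺(aq)]^2 = 2.87×10^−6, giving log Q = −5.543.
Applying E = E° − (RT ln10/nF)·log Q gives +1.63 − (0.0592/6)(−5.543) = +1.68 V.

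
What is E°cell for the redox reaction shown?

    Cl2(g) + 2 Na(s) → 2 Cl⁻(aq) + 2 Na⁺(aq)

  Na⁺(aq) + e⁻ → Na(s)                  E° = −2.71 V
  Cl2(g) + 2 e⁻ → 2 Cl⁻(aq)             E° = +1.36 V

+4.07 V

Cl2(g) gains electrons, so the Cl₂/Cl⁻ couple is the cathode; the Na⁺/Na couple is the anode.
E°cell = E°(cathode) − E°(anode) = +1.36 − (−2.71) = +4.07 V.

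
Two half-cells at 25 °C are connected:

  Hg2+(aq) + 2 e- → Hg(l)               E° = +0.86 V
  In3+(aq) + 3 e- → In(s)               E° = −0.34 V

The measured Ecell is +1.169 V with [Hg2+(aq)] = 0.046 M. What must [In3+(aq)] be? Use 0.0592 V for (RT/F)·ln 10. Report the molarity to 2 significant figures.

0.37 M

The Hg²⁺/Hg couple has the larger reduction potential, so it is the cathode: E°cell = +0.86 − (−0.34) = +1.20 V and n = 6.
Rearranging E = E° − (0.0592/n)·log Q gives log Q = 6(+1.20 − (+1.169))/0.0592 = 3.142.
The balanced reaction is 3 Hg2+(aq) + 2 In(s) → 3 Hg(l) + 2 In3+(aq), so Q = [In3+(aq)]^2 / [Hg2+(aq)]^3.
Isolating [In3+(aq)] in Q = 10^{3.142} yields log [In3+(aq)] = −0.435, i.e. 0.37 M.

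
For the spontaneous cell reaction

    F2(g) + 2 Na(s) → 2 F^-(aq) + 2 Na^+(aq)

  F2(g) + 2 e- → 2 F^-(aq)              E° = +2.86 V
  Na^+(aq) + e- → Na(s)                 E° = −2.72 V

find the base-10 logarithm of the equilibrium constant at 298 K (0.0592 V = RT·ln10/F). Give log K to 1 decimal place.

log K = 188.5

The F₂/F⁻ couple is reduced (cathode); E°cell = +2.86 − (−2.72) = +5.58 V with n = 2.
At equilibrium E = 0, so log K = nE°cell / 0.0592 = (2)(+5.58) / 0.0592 = 188.5.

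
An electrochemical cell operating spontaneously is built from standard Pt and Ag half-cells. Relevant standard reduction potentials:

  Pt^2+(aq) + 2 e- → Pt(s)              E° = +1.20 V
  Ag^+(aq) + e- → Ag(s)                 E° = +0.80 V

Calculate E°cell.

Of the two couples in this cell, the one with the more positive reduction potential is reduced at the cathode: here that is Pt²⁺/Pt (+1.20 V); Ag⁺/Ag (+0.80 V) is the anode.
E°cell = E°(cathode) − E°(anode) = +1.20 − (+0.80) = +0.40 V.

+0.40 V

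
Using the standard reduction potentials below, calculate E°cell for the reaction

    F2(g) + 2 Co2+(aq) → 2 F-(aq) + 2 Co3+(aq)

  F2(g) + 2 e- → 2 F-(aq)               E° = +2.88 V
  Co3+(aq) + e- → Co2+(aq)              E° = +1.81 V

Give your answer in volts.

In the reaction as written, F2(g) is reduced (cathode) and Co3+(aq) is produced by oxidation at the anode.
E°cell = E°(cathode) − E°(anode) = +2.88 − (+1.81) = +1.07 V.
The positive value indicates the reaction is spontaneous as written.

+1.07 V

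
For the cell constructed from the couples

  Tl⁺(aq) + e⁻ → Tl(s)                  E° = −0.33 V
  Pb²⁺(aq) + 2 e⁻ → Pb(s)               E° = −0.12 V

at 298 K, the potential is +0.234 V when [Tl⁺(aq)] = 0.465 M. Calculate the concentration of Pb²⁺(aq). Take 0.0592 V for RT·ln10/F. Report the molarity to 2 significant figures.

With Pb²⁺/Pb at the cathode and Tl⁺/Tl at the anode, E°cell = −0.12 − (−0.33) = +0.21 V (n = 2).
Rearranging E = E° − (0.0592/n)·log Q gives log Q = 2(+0.21 − (+0.234))/0.0592 = −0.811.
For Pb²⁺(aq) + 2 Tl(s) → Pb(s) + 2 Tl⁺(aq), the reaction quotient is Q = [Tl⁺(aq)]^2 / [Pb²⁺(aq)].
Isolating [Pb²⁺(aq)] in Q = 10^{−0.811} yields log [Pb²⁺(aq)] = 0.146, i.e. 1.4 M.

1.4 M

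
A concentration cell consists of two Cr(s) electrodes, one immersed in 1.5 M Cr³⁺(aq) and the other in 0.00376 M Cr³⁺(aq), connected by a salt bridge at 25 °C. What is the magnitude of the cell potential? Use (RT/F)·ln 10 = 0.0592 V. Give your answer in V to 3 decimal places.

For a concentration cell E°cell = 0, since both electrodes use the same couple.
The compartment with the higher Cr³⁺(aq) concentration (1.5 M) acts as the cathode; ions are reduced there and produced at the dilute (0.00376 M) anode.
With n = 3, Ecell = −(0.0592/3)·log([dilute]/[conc]) = −(0.0592/3)·log(0.00376/1.5) = +0.051 V.

0.051 V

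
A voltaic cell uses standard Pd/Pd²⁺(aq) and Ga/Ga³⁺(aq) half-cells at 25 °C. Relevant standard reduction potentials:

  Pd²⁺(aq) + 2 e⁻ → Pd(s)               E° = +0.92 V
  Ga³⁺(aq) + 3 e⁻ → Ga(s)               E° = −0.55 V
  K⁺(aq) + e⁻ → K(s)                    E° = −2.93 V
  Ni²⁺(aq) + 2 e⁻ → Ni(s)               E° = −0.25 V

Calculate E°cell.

Of the two couples in this cell, the one with the more positive reduction potential is reduced at the cathode: here that is Pd²⁺/Pd (+0.92 V); Ga³⁺/Ga (−0.55 V) is the anode.
E°cell = E°(cathode) − E°(anode) = +0.92 − (−0.55) = +1.47 V.

+1.47 V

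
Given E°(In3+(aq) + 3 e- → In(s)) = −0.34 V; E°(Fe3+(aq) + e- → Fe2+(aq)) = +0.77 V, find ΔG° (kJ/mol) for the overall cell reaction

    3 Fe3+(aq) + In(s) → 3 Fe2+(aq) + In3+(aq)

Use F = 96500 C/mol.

In the reaction as written Fe3+(aq) is reduced, so the Fe³⁺/Fe²⁺ couple is the cathode and In³⁺/In is the anode.
E°cell = +0.77 − (−0.34) = +1.11 V; balancing electrons gives n = 3.
ΔG° = −nFE°cell = −(3)(96500)(+1.11) J/mol = −321 kJ/mol.

−321 kJ/mol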